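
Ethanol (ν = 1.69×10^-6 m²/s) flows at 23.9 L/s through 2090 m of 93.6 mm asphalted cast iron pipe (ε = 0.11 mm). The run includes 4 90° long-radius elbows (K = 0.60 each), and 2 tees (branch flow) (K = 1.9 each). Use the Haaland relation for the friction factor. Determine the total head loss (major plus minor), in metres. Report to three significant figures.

V = 4Q/(πD²) = 3.473 m/s; V²/2g = 0.6149 m
Re = 1.92×10^5, ε/D = 0.00118 → f = 0.02163 (Haaland)
Major: h_f = f(L/D)·V²/2g = 0.02163·22329·0.6149 = 296.9 m
Minor: ΣK = 6.20; h_m = ΣK·V²/2g = 3.812 m
Total H_L = 296.9 + 3.812 = 300.8 m

H_L ≈ 301 m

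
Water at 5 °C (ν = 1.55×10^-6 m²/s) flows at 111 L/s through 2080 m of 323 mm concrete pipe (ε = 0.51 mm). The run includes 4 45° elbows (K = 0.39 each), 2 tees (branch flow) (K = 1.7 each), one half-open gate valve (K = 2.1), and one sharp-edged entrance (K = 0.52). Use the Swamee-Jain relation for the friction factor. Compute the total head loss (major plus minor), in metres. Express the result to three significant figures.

H_L ≈ 14.5 m

V = 4Q/(πD²) = 1.355 m/s; V²/2g = 0.09353 m
Re = 2.82×10^5, ε/D = 0.00158 → f = 0.02292 (Swamee-Jain)
Major: h_f = f(L/D)·V²/2g = 0.02292·6440·0.09353 = 13.80 m
Minor: ΣK = 7.58; h_m = ΣK·V²/2g = 0.7090 m
Total H_L = 13.80 + 0.7090 = 14.51 m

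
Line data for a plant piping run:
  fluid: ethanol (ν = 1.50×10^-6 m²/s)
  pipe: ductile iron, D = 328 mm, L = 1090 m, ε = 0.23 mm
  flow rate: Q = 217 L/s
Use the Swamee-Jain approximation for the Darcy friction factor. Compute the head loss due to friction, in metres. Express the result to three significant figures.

h_f ≈ 21.1 m

V = 4Q/(πD²) = 4·0.217/(π·0.328²) = 2.568 m/s
Re = VD/ν = 2.568·0.328/1.50×10^-6 = 5.62×10^5 → turbulent
ε/D = 0.23/328 = 7.01×10^-4
Swamee-Jain: f = 0.01885
h_f = f(L/D)V²/(2g) = 0.01885·(1090/0.328)·2.568²/(2·9.81) = 21.05 m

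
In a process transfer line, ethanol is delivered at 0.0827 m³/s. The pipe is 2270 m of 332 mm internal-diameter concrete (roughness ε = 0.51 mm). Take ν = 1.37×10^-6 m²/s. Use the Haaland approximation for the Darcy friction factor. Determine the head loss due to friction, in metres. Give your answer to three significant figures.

V = 4Q/(πD²) = 4·0.0827/(π·0.332²) = 0.9553 m/s
Re = VD/ν = 0.9553·0.332/1.37×10^-6 = 2.32×10^5 → turbulent
ε/D = 0.51/332 = 0.00154
Haaland: f = 0.02272
h_f = f(L/D)V²/(2g) = 0.02272·(2270/0.332)·0.9553²/(2·9.81) = 7.225 m

h_f ≈ 7.22 m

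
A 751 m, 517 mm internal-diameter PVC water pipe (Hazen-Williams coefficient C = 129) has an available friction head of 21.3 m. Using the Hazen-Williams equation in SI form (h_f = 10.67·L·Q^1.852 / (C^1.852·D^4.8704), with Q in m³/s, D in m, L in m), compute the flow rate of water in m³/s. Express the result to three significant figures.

Q ≈ 0.926 m³/s

Rearranging: Q = [h_f·C^1.852·D^4.8704 / (10.67·L)]^(1/1.852)
Q = [21.3·129^1.852·0.517^4.8704 / (10.67·751)]^0.540 = 0.9258 m³/s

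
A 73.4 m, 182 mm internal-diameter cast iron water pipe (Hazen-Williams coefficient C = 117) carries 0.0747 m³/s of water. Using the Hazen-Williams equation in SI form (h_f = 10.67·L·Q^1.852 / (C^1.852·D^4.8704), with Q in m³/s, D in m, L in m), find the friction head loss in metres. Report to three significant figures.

h_f = 10.67·73.4·0.0747^1.852 / (117^1.852·0.182^4.8704) = 3.808 m

h_f ≈ 3.81 m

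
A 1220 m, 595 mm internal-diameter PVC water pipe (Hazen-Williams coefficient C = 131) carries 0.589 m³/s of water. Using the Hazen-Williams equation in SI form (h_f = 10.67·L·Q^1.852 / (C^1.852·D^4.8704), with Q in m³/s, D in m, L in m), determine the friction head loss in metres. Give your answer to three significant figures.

h_f = 10.67·1220·0.589^1.852 / (131^1.852·0.595^4.8704) = 7.341 m

h_f ≈ 7.34 m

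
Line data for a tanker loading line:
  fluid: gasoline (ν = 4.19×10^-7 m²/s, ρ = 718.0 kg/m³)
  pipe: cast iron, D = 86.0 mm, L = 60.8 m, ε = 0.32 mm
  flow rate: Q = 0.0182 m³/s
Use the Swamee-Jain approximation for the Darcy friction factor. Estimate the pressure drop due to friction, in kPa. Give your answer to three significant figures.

V = 4Q/(πD²) = 4·0.0182/(π·0.0860²) = 3.133 m/s
Re = VD/ν = 3.133·0.0860/4.19×10^-7 = 6.43×10^5 → turbulent
ε/D = 0.32/86.0 = 0.00372
Swamee-Jain: f = 0.02809
h_f = f(L/D)V²/(2g) = 0.02809·(60.8/0.0860)·3.133²/(2·9.81) = 9.937 m
Δp = ρg·h_f = 718.0·9.81·9.937 = 70.00 kPa

Δp ≈ 70.0 kPa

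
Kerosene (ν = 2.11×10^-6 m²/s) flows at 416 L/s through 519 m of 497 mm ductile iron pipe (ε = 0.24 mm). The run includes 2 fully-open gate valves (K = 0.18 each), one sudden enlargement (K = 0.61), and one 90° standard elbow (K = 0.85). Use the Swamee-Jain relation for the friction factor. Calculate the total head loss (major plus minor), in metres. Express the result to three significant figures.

V = 4Q/(πD²) = 2.144 m/s; V²/2g = 0.2344 m
Re = 5.05×10^5, ε/D = 4.83×10^-4 → f = 0.01766 (Swamee-Jain)
Major: h_f = f(L/D)·V²/2g = 0.01766·1044·0.2344 = 4.322 m
Minor: ΣK = 1.82; h_m = ΣK·V²/2g = 0.4265 m
Total H_L = 4.322 + 0.4265 = 4.748 m

H_L ≈ 4.75 m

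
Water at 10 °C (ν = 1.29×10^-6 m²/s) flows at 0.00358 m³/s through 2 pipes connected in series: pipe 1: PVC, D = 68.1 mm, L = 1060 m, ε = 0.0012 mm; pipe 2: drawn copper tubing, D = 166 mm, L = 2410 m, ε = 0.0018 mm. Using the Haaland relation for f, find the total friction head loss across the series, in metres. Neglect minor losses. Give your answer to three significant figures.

Pipe 1: V = 0.9829 m/s, Re = 5.19×10^4, ε/D = 1.76×10^-5, f = 0.02058, h_1 = f(L/D)V²/2g = 15.78 m
Pipe 2: V = 0.1654 m/s, Re = 2.13×10^4, ε/D = 1.08×10^-5, f = 0.02536, h_2 = f(L/D)V²/2g = 0.5136 m
Series → Q common, losses add: H = Σh = 16.29 m

H ≈ 16.3 m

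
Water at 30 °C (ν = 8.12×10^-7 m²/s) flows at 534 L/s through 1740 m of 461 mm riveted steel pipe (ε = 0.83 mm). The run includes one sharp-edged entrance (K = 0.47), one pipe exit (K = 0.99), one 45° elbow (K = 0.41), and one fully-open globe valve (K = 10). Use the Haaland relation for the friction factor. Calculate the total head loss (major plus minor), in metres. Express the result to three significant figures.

V = 4Q/(πD²) = 3.199 m/s; V²/2g = 0.5217 m
Re = 1.82×10^6, ε/D = 0.00180 → f = 0.02292 (Haaland)
Major: h_f = f(L/D)·V²/2g = 0.02292·3774·0.5217 = 45.13 m
Minor: ΣK = 11.9; h_m = ΣK·V²/2g = 6.192 m
Total H_L = 45.13 + 6.192 = 51.33 m

H_L ≈ 51.3 m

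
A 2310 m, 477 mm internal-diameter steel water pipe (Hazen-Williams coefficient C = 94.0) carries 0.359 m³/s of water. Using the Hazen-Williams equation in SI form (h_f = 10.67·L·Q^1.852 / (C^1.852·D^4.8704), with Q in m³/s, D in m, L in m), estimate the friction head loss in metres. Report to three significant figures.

h_f ≈ 30.2 m

h_f = 10.67·2310·0.359^1.852 / (94.0^1.852·0.477^4.8704) = 30.15 m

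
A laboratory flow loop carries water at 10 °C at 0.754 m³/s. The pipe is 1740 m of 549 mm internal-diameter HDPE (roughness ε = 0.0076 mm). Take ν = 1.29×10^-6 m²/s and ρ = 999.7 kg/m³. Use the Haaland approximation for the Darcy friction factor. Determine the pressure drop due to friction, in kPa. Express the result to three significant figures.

V = 4Q/(πD²) = 4·0.754/(π·0.549²) = 3.185 m/s
Re = VD/ν = 3.185·0.549/1.29×10^-6 = 1.36×10^6 → turbulent
ε/D = 0.0076/549 = 1.38×10^-5
Haaland: f = 0.01133
h_f = f(L/D)V²/(2g) = 0.01133·(1740/0.549)·3.185²/(2·9.81) = 18.57 m
Δp = ρg·h_f = 999.7·9.81·18.57 = 182.1 kPa

Δp ≈ 182 kPa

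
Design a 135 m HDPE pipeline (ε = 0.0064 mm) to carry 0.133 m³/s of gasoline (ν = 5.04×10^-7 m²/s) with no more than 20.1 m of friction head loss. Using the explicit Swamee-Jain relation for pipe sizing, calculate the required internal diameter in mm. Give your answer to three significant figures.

D ≈ 163 mm

Swamee-Jain (Type III): D = 0.66·[ε^1.25·(LQ²/(gh_f))^4.75 + ν·Q^9.4·(L/(gh_f))^5.2]^0.04
LQ²/(gh_f) = 0.01211; L/(gh_f) = 0.6847
Term 1 = ε^1.25·(…)^4.75 = 2.53×10^-16; Term 2 = ν·Q^9.4·(…)^5.2 = 4.08×10^-16
D = 0.66·(2.53×10^-16 + 4.08×10^-16)^0.04 = 0.1631 m = 163 mm
Check: V = 6.37 m/s, Re = 2.06×10^6, f = 0.01158, h_f = 19.8 m ≈ 20.1 m ✓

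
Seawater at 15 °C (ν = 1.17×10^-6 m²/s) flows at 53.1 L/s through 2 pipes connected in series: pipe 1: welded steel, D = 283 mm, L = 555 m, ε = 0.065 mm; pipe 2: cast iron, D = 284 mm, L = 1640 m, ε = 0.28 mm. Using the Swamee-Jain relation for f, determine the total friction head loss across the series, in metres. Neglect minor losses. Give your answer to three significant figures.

H ≈ 5.60 m

Pipe 1: V = 0.8442 m/s, Re = 2.04×10^5, ε/D = 2.30×10^-4, f = 0.01729, h_1 = f(L/D)V²/2g = 1.232 m
Pipe 2: V = 0.8382 m/s, Re = 2.03×10^5, ε/D = 9.86×10^-4, f = 0.02111, h_2 = f(L/D)V²/2g = 4.366 m
Series → Q common, losses add: H = Σh = 5.598 m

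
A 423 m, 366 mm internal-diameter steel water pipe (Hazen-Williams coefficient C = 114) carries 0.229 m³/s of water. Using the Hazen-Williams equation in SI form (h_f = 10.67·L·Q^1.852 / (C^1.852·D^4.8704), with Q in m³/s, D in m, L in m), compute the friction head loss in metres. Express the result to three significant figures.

h_f = 10.67·423·0.229^1.852 / (114^1.852·0.366^4.8704) = 6.103 m

h_f ≈ 6.10 m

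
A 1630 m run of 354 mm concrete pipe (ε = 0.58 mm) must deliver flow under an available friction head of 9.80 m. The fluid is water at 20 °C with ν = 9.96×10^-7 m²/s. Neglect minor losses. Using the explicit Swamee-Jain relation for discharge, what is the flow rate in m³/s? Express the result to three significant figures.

Swamee-Jain (Type II): Q = -0.965·√(gD⁵h_f/L)·ln[ε/(3.7D) + √(3.17ν²L/(gD³h_f))]
√(gD⁵h_f/L) = √(9.81·0.354⁵·9.80/1630) = 0.01811
ε/(3.7D) = 4.43×10^-4; √(3.17ν²L/(gD³h_f)) = 3.47×10^-5
Q = -0.965·0.01811·ln(4.775×10^-4) = 0.1336 m³/s
Check: V = 1.36 m/s, Re = 4.83×10^5, f = 0.02278, h_f = 9.85 m ≈ 9.80 m ✓

Q ≈ 0.134 m³/s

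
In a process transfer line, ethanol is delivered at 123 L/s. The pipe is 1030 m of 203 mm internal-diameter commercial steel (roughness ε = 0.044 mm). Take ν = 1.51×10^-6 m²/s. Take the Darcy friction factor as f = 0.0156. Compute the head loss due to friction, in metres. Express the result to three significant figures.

V = 4Q/(πD²) = 4·0.123/(π·0.203²) = 3.800 m/s
h_f = f(L/D)V²/(2g) = 0.01560·(1030/0.203)·3.800²/(2·9.81) = 58.27 m

h_f ≈ 58.3 m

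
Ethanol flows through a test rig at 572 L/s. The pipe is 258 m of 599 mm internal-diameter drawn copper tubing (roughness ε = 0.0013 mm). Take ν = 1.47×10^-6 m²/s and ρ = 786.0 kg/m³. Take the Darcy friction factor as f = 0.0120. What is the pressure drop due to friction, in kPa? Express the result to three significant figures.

Δp ≈ 8.37 kPa

V = 4Q/(πD²) = 4·0.572/(π·0.599²) = 2.030 m/s
h_f = f(L/D)V²/(2g) = 0.01200·(258/0.599)·2.030²/(2·9.81) = 1.085 m
Δp = ρg·h_f = 786.0·9.81·1.085 = 8.369 kPa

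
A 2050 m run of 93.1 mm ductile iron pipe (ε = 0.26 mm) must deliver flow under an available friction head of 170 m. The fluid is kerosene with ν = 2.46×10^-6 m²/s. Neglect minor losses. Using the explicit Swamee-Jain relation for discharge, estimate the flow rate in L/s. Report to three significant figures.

Swamee-Jain (Type II): Q = -0.965·√(gD⁵h_f/L)·ln[ε/(3.7D) + √(3.17ν²L/(gD³h_f))]
√(gD⁵h_f/L) = √(9.81·0.0931⁵·170/2050) = 0.002385
ε/(3.7D) = 7.55×10^-4; √(3.17ν²L/(gD³h_f)) = 1.71×10^-4
Q = -0.965·0.002385·ln(9.257×10^-4) = 0.01608 m³/s
Check: V = 2.36 m/s, Re = 8.94×10^4, f = 0.02742, h_f = 172 m ≈ 170 m ✓

Q ≈ 16.1 L/s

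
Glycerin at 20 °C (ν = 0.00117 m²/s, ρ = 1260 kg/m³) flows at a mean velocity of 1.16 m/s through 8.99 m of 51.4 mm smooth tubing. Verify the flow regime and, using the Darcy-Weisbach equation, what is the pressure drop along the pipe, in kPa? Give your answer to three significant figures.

Re = VD/ν = 1.16·0.05140/0.00117 = 51.0 → laminar (Re < 2300)
f = 64/Re = 1.256
h_f = f(L/D)V²/(2g) = 1.256·(8.99/0.05140)·1.16²/(2·9.81) = 15.06 m
Δp = ρg·h_f = 1260·9.81·15.06 = 186.2 kPa

Δp ≈ 186 kPa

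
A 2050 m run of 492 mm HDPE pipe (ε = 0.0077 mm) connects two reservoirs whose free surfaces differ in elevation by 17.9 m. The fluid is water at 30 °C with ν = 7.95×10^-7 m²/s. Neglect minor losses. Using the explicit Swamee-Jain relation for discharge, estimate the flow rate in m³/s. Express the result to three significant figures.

Q ≈ 0.523 m³/s

Swamee-Jain (Type II): Q = -0.965·√(gD⁵h_f/L)·ln[ε/(3.7D) + √(3.17ν²L/(gD³h_f))]
√(gD⁵h_f/L) = √(9.81·0.492⁵·17.9/2050) = 0.04969
ε/(3.7D) = 4.23×10^-6; √(3.17ν²L/(gD³h_f)) = 1.40×10^-5
Q = -0.965·0.04969·ln(1.824×10^-5) = 0.5233 m³/s
Check: V = 2.75 m/s, Re = 1.70×10^6, f = 0.01115, h_f = 17.9 m ≈ 17.9 m ✓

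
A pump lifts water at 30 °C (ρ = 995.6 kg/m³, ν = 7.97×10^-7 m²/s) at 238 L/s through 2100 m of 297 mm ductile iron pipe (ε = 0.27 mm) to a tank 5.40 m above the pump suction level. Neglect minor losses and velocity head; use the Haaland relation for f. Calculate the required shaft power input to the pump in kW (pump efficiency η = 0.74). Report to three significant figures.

V = 4Q/(πD²) = 3.435 m/s; Re = 1.28×10^6; ε/D = 9.09×10^-4; f = 0.01945
h_f = f(L/D)V²/2g = 82.72 m
Total head H = z + h_f = 5.40 + 82.72 = 88.12 m
P_hyd = ρgQH = 995.6·9.81·0.238·88.12 = 204.8 kW
P_shaft = P_hyd/η = 204.8/0.74 = 276.8 kW

P_shaft ≈ 277 kW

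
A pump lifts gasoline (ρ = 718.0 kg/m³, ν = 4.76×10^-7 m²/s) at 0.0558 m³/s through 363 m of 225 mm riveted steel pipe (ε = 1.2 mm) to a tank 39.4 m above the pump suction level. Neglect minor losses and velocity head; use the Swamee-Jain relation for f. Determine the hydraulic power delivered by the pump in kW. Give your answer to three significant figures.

V = 4Q/(πD²) = 1.403 m/s; Re = 6.63×10^5; ε/D = 0.00533; f = 0.03119
h_f = f(L/D)V²/2g = 5.051 m
Total head H = z + h_f = 39.4 + 5.051 = 44.45 m
P_hyd = ρgQH = 718.0·9.81·0.0558·44.45 = 17.47 kW

P_hyd ≈ 17.5 kW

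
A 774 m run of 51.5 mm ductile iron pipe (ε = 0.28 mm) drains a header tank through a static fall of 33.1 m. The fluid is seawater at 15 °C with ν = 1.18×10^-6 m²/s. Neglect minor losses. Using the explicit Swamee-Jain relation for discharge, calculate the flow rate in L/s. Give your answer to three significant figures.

Swamee-Jain (Type II): Q = -0.965·√(gD⁵h_f/L)·ln[ε/(3.7D) + √(3.17ν²L/(gD³h_f))]
√(gD⁵h_f/L) = √(9.81·0.0515⁵·33.1/774) = 3.898×10^-4
ε/(3.7D) = 0.00147; √(3.17ν²L/(gD³h_f)) = 2.78×10^-4
Q = -0.965·3.898×10^-4·ln(0.001747) = 0.002389 m³/s
Check: V = 1.15 m/s, Re = 5.01×10^4, f = 0.03323, h_f = 33.5 m ≈ 33.1 m ✓

Q ≈ 2.39 L/s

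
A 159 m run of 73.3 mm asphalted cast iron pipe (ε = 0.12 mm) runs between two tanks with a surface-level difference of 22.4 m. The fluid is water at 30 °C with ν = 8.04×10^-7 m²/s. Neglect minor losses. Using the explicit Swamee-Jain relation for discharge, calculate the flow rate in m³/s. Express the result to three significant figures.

Q ≈ 0.0125 m³/s

Swamee-Jain (Type II): Q = -0.965·√(gD⁵h_f/L)·ln[ε/(3.7D) + √(3.17ν²L/(gD³h_f))]
√(gD⁵h_f/L) = √(9.81·0.0733⁵·22.4/159) = 0.001710
ε/(3.7D) = 4.42×10^-4; √(3.17ν²L/(gD³h_f)) = 6.14×10^-5
Q = -0.965·0.001710·ln(5.038×10^-4) = 0.01253 m³/s
Check: V = 2.97 m/s, Re = 2.71×10^5, f = 0.02314, h_f = 22.6 m ≈ 22.4 m ✓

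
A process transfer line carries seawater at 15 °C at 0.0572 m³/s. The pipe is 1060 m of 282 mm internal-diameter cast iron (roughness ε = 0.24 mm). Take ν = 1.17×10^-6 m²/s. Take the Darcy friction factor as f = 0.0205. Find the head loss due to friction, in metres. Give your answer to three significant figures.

h_f ≈ 3.29 m

V = 4Q/(πD²) = 4·0.0572/(π·0.282²) = 0.9158 m/s
h_f = f(L/D)V²/(2g) = 0.02050·(1060/0.282)·0.9158²/(2·9.81) = 3.294 m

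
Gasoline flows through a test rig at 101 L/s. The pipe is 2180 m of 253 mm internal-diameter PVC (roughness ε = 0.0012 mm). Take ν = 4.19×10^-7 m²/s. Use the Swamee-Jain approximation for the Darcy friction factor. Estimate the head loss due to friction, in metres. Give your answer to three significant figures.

h_f ≈ 20.2 m

V = 4Q/(πD²) = 4·0.101/(π·0.253²) = 2.009 m/s
Re = VD/ν = 2.009·0.253/4.19×10^-7 = 1.21×10^6 → turbulent
ε/D = 0.0012/253 = 4.74×10^-6
Swamee-Jain: f = 0.01137
h_f = f(L/D)V²/(2g) = 0.01137·(2180/0.253)·2.009²/(2·9.81) = 20.16 m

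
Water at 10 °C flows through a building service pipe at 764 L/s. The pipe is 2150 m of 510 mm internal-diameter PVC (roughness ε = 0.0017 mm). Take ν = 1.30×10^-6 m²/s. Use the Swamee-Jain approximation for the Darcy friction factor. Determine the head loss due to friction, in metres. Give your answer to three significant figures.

h_f ≈ 33.1 m

V = 4Q/(πD²) = 4·0.764/(π·0.510²) = 3.740 m/s
Re = VD/ν = 3.740·0.510/1.30×10^-6 = 1.47×10^6 → turbulent
ε/D = 0.0017/510 = 3.33×10^-6
Swamee-Jain: f = 0.01100
h_f = f(L/D)V²/(2g) = 0.01100·(2150/0.510)·3.740²/(2·9.81) = 33.06 m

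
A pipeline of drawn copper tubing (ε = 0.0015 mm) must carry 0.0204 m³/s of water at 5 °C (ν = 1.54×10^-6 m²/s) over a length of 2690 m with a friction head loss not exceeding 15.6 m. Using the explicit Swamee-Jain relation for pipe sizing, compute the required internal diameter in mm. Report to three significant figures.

D ≈ 162 mm

Swamee-Jain (Type III): D = 0.66·[ε^1.25·(LQ²/(gh_f))^4.75 + ν·Q^9.4·(L/(gh_f))^5.2]^0.04
LQ²/(gh_f) = 0.007315; L/(gh_f) = 17.58
Term 1 = ε^1.25·(…)^4.75 = 3.76×10^-18; Term 2 = ν·Q^9.4·(…)^5.2 = 5.91×10^-16
D = 0.66·(3.76×10^-18 + 5.91×10^-16)^0.04 = 0.1624 m = 162 mm
Check: V = 0.985 m/s, Re = 1.04×10^5, f = 0.01778, h_f = 14.6 m ≈ 15.6 m ✓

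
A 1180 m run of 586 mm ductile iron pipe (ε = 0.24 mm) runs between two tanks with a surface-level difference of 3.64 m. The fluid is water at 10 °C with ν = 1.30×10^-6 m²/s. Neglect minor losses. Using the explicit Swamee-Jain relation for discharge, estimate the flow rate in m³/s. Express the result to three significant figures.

Swamee-Jain (Type II): Q = -0.965·√(gD⁵h_f/L)·ln[ε/(3.7D) + √(3.17ν²L/(gD³h_f))]
√(gD⁵h_f/L) = √(9.81·0.586⁵·3.64/1180) = 0.04573
ε/(3.7D) = 1.11×10^-4; √(3.17ν²L/(gD³h_f)) = 2.97×10^-5
Q = -0.965·0.04573·ln(1.404×10^-4) = 0.3915 m³/s
Check: V = 1.45 m/s, Re = 6.54×10^5, f = 0.01694, h_f = 3.66 m ≈ 3.64 m ✓

Q ≈ 0.391 m³/s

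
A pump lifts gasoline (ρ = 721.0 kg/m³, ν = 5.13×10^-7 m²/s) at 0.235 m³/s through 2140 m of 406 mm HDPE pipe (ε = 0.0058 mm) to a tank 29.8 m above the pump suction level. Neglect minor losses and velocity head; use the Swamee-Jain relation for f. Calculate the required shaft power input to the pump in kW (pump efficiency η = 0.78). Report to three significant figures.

V = 4Q/(πD²) = 1.815 m/s; Re = 1.44×10^6; ε/D = 1.43×10^-5; f = 0.01136
h_f = f(L/D)V²/2g = 10.06 m
Total head H = z + h_f = 29.8 + 10.06 = 39.86 m
P_hyd = ρgQH = 721.0·9.81·0.235·39.86 = 66.25 kW
P_shaft = P_hyd/η = 66.25/0.78 = 84.93 kW

P_shaft ≈ 84.9 kW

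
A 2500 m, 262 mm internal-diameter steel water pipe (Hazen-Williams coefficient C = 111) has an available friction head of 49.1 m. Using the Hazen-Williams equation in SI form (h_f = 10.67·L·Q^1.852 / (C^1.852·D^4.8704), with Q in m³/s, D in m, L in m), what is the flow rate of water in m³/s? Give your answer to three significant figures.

Rearranging: Q = [h_f·C^1.852·D^4.8704 / (10.67·L)]^(1/1.852)
Q = [49.1·111^1.852·0.262^4.8704 / (10.67·2500)]^0.540 = 0.1093 m³/s

Q ≈ 0.109 m³/s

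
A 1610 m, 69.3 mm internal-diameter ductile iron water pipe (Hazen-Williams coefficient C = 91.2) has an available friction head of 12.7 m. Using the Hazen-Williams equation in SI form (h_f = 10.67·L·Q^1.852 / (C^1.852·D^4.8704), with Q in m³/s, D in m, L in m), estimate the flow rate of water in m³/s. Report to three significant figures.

Q ≈ 0.00166 m³/s

Rearranging: Q = [h_f·C^1.852·D^4.8704 / (10.67·L)]^(1/1.852)
Q = [12.7·91.2^1.852·0.0693^4.8704 / (10.67·1610)]^0.540 = 0.001662 m³/s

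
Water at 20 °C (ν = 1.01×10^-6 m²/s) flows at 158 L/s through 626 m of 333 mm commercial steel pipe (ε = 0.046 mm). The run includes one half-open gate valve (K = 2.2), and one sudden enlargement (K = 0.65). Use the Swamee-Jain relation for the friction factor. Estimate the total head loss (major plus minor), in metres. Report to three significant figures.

V = 4Q/(πD²) = 1.814 m/s; V²/2g = 0.1677 m
Re = 5.98×10^5, ε/D = 1.38×10^-4 → f = 0.01464 (Swamee-Jain)
Major: h_f = f(L/D)·V²/2g = 0.01464·1880·0.1677 = 4.615 m
Minor: ΣK = 2.85; h_m = ΣK·V²/2g = 0.4781 m
Total H_L = 4.615 + 0.4781 = 5.093 m

H_L ≈ 5.09 m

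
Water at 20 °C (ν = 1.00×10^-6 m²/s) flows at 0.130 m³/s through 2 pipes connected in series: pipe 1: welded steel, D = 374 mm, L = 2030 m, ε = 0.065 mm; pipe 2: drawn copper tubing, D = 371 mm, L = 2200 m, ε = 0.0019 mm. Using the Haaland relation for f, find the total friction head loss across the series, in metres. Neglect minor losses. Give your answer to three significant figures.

H ≈ 11.7 m

Pipe 1: V = 1.183 m/s, Re = 4.43×10^5, ε/D = 1.74×10^-4, f = 0.01521, h_1 = f(L/D)V²/2g = 5.892 m
Pipe 2: V = 1.203 m/s, Re = 4.46×10^5, ε/D = 5.12×10^-6, f = 0.01339, h_2 = f(L/D)V²/2g = 5.850 m
Series → Q common, losses add: H = Σh = 11.74 m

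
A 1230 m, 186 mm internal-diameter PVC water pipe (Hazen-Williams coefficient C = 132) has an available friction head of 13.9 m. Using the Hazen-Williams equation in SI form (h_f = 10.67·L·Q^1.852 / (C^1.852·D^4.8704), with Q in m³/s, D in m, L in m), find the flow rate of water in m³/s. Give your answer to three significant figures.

Rearranging: Q = [h_f·C^1.852·D^4.8704 / (10.67·L)]^(1/1.852)
Q = [13.9·132^1.852·0.186^4.8704 / (10.67·1230)]^0.540 = 0.03919 m³/s

Q ≈ 0.0392 m³/s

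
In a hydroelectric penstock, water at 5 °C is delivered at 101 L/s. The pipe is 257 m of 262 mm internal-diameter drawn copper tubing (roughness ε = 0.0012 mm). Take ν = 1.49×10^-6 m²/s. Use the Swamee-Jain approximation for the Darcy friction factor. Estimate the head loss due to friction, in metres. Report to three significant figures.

V = 4Q/(πD²) = 4·0.101/(π·0.262²) = 1.873 m/s
Re = VD/ν = 1.873·0.262/1.49×10^-6 = 3.29×10^5 → turbulent
ε/D = 0.0012/262 = 4.58×10^-6
Swamee-Jain: f = 0.01418
h_f = f(L/D)V²/(2g) = 0.01418·(257/0.262)·1.873²/(2·9.81) = 2.489 m

h_f ≈ 2.49 m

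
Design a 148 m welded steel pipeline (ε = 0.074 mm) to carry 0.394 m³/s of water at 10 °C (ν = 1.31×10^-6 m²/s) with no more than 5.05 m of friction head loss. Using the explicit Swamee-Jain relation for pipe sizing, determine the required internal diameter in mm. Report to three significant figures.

D ≈ 359 mm

Swamee-Jain (Type III): D = 0.66·[ε^1.25·(LQ²/(gh_f))^4.75 + ν·Q^9.4·(L/(gh_f))^5.2]^0.04
LQ²/(gh_f) = 0.4638; L/(gh_f) = 2.987
Term 1 = ε^1.25·(…)^4.75 = 1.78×10^-7; Term 2 = ν·Q^9.4·(…)^5.2 = 6.12×10^-8
D = 0.66·(1.78×10^-7 + 6.12×10^-8)^0.04 = 0.3587 m = 359 mm
Check: V = 3.90 m/s, Re = 1.07×10^6, f = 0.01479, h_f = 4.73 m ≈ 5.05 m ✓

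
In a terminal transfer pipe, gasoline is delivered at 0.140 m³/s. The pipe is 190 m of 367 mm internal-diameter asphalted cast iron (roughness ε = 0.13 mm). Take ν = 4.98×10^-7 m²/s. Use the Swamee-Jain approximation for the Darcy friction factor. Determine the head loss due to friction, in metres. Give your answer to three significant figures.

V = 4Q/(πD²) = 4·0.140/(π·0.367²) = 1.323 m/s
Re = VD/ν = 1.323·0.367/4.98×10^-7 = 9.75×10^5 → turbulent
ε/D = 0.13/367 = 3.54×10^-4
Swamee-Jain: f = 0.01624
h_f = f(L/D)V²/(2g) = 0.01624·(190/0.367)·1.323²/(2·9.81) = 0.7504 m

h_f ≈ 0.750 m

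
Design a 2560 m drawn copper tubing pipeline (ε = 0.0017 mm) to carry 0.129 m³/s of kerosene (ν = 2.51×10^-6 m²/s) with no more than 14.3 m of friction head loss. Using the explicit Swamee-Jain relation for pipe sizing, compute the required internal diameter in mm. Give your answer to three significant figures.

Swamee-Jain (Type III): D = 0.66·[ε^1.25·(LQ²/(gh_f))^4.75 + ν·Q^9.4·(L/(gh_f))^5.2]^0.04
LQ²/(gh_f) = 0.3037; L/(gh_f) = 18.25
Term 1 = ε^1.25·(…)^4.75 = 2.14×10^-10; Term 2 = ν·Q^9.4·(…)^5.2 = 3.96×10^-8
D = 0.66·(2.14×10^-10 + 3.96×10^-8)^0.04 = 0.3338 m = 334 mm
Check: V = 1.47 m/s, Re = 1.96×10^5, f = 0.01564, h_f = 13.3 m ≈ 14.3 m ✓

D ≈ 334 mm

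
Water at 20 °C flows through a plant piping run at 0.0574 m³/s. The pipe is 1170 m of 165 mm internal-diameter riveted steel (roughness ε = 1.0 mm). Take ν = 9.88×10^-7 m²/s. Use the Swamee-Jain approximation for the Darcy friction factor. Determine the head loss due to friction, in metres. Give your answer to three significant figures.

V = 4Q/(πD²) = 4·0.0574/(π·0.165²) = 2.684 m/s
Re = VD/ν = 2.684·0.165/9.88×10^-7 = 4.48×10^5 → turbulent
ε/D = 1.0/165 = 0.00606
Swamee-Jain: f = 0.03250
h_f = f(L/D)V²/(2g) = 0.03250·(1170/0.165)·2.684²/(2·9.81) = 84.65 m

h_f ≈ 84.7 m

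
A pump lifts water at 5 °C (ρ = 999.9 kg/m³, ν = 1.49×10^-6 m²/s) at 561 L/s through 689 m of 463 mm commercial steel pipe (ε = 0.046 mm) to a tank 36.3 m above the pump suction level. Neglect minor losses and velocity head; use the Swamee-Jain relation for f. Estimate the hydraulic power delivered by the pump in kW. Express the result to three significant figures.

P_hyd ≈ 262 kW

V = 4Q/(πD²) = 3.332 m/s; Re = 1.04×10^6; ε/D = 9.94×10^-5; f = 0.01346
h_f = f(L/D)V²/2g = 11.33 m
Total head H = z + h_f = 36.3 + 11.33 = 47.63 m
P_hyd = ρgQH = 999.9·9.81·0.561·47.63 = 262.1 kW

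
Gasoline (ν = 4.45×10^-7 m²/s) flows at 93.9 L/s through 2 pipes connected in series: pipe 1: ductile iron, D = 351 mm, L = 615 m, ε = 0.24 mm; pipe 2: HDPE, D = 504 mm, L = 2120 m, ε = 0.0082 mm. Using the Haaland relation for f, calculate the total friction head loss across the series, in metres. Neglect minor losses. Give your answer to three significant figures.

Pipe 1: V = 0.9704 m/s, Re = 7.65×10^5, ε/D = 6.84×10^-4, f = 0.01843, h_1 = f(L/D)V²/2g = 1.550 m
Pipe 2: V = 0.4707 m/s, Re = 5.33×10^5, ε/D = 1.63×10^-5, f = 0.01311, h_2 = f(L/D)V²/2g = 0.6228 m
Series → Q common, losses add: H = Σh = 2.172 m

H ≈ 2.17 m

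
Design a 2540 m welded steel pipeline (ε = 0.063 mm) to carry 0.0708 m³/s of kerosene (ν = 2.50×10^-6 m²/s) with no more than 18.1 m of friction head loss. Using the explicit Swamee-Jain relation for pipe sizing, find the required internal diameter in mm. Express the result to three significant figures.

D ≈ 257 mm

Swamee-Jain (Type III): D = 0.66·[ε^1.25·(LQ²/(gh_f))^4.75 + ν·Q^9.4·(L/(gh_f))^5.2]^0.04
LQ²/(gh_f) = 0.07171; L/(gh_f) = 14.30
Term 1 = ε^1.25·(…)^4.75 = 2.06×10^-11; Term 2 = ν·Q^9.4·(…)^5.2 = 3.95×10^-11
D = 0.66·(2.06×10^-11 + 3.95×10^-11)^0.04 = 0.2574 m = 257 mm
Check: V = 1.36 m/s, Re = 1.40×10^5, f = 0.01828, h_f = 17.0 m ≈ 18.1 m ✓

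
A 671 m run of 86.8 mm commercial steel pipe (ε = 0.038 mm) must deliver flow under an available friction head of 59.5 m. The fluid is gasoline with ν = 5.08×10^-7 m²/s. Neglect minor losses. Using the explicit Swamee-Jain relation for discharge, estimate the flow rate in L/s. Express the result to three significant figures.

Q ≈ 17.5 L/s

Swamee-Jain (Type II): Q = -0.965·√(gD⁵h_f/L)·ln[ε/(3.7D) + √(3.17ν²L/(gD³h_f))]
√(gD⁵h_f/L) = √(9.81·0.0868⁵·59.5/671) = 0.002070
ε/(3.7D) = 1.18×10^-4; √(3.17ν²L/(gD³h_f)) = 3.79×10^-5
Q = -0.965·0.002070·ln(1.562×10^-4) = 0.01751 m³/s
Check: V = 2.96 m/s, Re = 5.06×10^5, f = 0.01736, h_f = 59.9 m ≈ 59.5 m ✓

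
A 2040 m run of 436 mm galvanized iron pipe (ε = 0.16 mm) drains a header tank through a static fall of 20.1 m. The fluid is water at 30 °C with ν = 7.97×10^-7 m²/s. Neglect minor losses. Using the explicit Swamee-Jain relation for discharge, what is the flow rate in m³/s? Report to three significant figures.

Swamee-Jain (Type II): Q = -0.965·√(gD⁵h_f/L)·ln[ε/(3.7D) + √(3.17ν²L/(gD³h_f))]
√(gD⁵h_f/L) = √(9.81·0.436⁵·20.1/2040) = 0.03902
ε/(3.7D) = 9.92×10^-5; √(3.17ν²L/(gD³h_f)) = 1.59×10^-5
Q = -0.965·0.03902·ln(1.150×10^-4) = 0.3416 m³/s
Check: V = 2.29 m/s, Re = 1.25×10^6, f = 0.01620, h_f = 20.2 m ≈ 20.1 m ✓

Q ≈ 0.342 m³/s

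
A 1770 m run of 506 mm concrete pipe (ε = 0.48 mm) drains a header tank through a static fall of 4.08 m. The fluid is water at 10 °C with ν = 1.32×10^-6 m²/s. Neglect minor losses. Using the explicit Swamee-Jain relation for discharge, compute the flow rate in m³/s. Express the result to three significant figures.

Q ≈ 0.214 m³/s

Swamee-Jain (Type II): Q = -0.965·√(gD⁵h_f/L)·ln[ε/(3.7D) + √(3.17ν²L/(gD³h_f))]
√(gD⁵h_f/L) = √(9.81·0.506⁵·4.08/1770) = 0.02739
ε/(3.7D) = 2.56×10^-4; √(3.17ν²L/(gD³h_f)) = 4.34×10^-5
Q = -0.965·0.02739·ln(2.998×10^-4) = 0.2144 m³/s
Check: V = 1.07 m/s, Re = 4.09×10^5, f = 0.02027, h_f = 4.11 m ≈ 4.08 m ✓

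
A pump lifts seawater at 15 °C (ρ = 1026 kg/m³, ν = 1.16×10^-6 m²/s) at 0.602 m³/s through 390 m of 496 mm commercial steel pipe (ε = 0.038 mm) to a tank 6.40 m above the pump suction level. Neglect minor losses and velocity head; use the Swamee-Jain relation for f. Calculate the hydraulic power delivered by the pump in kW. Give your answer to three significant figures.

P_hyd ≈ 69.0 kW

V = 4Q/(πD²) = 3.116 m/s; Re = 1.33×10^6; ε/D = 7.66×10^-5; f = 0.01282
h_f = f(L/D)V²/2g = 4.987 m
Total head H = z + h_f = 6.40 + 4.987 = 11.39 m
P_hyd = ρgQH = 1026·9.81·0.602·11.39 = 68.99 kW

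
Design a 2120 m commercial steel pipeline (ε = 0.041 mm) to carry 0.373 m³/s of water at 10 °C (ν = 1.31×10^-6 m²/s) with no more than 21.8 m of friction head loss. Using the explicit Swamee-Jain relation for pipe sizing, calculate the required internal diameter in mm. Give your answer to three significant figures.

D ≈ 437 mm

Swamee-Jain (Type III): D = 0.66·[ε^1.25·(LQ²/(gh_f))^4.75 + ν·Q^9.4·(L/(gh_f))^5.2]^0.04
LQ²/(gh_f) = 1.379; L/(gh_f) = 9.913
Term 1 = ε^1.25·(…)^4.75 = 1.51×10^-5; Term 2 = ν·Q^9.4·(…)^5.2 = 1.87×10^-5
D = 0.66·(1.51×10^-5 + 1.87×10^-5)^0.04 = 0.4372 m = 437 mm
Check: V = 2.48 m/s, Re = 8.29×10^5, f = 0.01364, h_f = 20.8 m ≈ 21.8 m ✓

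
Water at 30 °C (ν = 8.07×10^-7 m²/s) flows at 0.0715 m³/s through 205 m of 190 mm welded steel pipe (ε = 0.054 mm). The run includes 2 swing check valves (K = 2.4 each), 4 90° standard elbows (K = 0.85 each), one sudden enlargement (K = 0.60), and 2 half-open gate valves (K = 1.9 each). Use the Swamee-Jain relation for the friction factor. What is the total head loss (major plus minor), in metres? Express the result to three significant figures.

V = 4Q/(πD²) = 2.522 m/s; V²/2g = 0.3241 m
Re = 5.94×10^5, ε/D = 2.84×10^-4 → f = 0.01606 (Swamee-Jain)
Major: h_f = f(L/D)·V²/2g = 0.01606·1079·0.3241 = 5.616 m
Minor: ΣK = 12.6; h_m = ΣK·V²/2g = 4.084 m
Total H_L = 5.616 + 4.084 = 9.700 m

H_L ≈ 9.70 m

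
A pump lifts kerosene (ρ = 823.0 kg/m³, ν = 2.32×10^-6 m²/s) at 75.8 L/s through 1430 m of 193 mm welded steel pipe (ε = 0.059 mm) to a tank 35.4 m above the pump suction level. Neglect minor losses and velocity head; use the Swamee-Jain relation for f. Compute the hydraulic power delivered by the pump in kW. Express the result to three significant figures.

P_hyd ≈ 49.1 kW

V = 4Q/(πD²) = 2.591 m/s; Re = 2.16×10^5; ε/D = 3.06×10^-4; f = 0.01768
h_f = f(L/D)V²/2g = 44.82 m
Total head H = z + h_f = 35.4 + 44.82 = 80.22 m
P_hyd = ρgQH = 823.0·9.81·0.0758·80.22 = 49.09 kW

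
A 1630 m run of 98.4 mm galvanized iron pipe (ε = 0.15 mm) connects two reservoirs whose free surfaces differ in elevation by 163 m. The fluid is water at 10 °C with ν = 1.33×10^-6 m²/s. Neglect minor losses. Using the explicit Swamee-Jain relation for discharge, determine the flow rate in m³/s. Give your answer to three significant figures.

Swamee-Jain (Type II): Q = -0.965·√(gD⁵h_f/L)·ln[ε/(3.7D) + √(3.17ν²L/(gD³h_f))]
√(gD⁵h_f/L) = √(9.81·0.0984⁵·163/1630) = 0.003008
ε/(3.7D) = 4.12×10^-4; √(3.17ν²L/(gD³h_f)) = 7.75×10^-5
Q = -0.965·0.003008·ln(4.895×10^-4) = 0.02213 m³/s
Check: V = 2.91 m/s, Re = 2.15×10^5, f = 0.02298, h_f = 164 m ≈ 163 m ✓

Q ≈ 0.0221 m³/s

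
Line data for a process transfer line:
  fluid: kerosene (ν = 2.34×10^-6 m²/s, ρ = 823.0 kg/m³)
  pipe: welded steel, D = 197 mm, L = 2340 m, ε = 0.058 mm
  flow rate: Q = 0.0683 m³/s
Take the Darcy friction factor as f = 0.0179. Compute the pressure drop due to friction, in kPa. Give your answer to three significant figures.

Δp ≈ 439 kPa

V = 4Q/(πD²) = 4·0.0683/(π·0.197²) = 2.241 m/s
h_f = f(L/D)V²/(2g) = 0.01790·(2340/0.197)·2.241²/(2·9.81) = 54.41 m
Δp = ρg·h_f = 823.0·9.81·54.41 = 439.3 kPa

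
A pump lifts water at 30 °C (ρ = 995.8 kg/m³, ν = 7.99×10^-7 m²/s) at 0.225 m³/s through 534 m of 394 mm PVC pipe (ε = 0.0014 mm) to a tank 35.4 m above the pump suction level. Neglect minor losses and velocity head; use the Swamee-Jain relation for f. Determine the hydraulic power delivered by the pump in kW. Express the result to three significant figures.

P_hyd ≈ 84.0 kW

V = 4Q/(πD²) = 1.845 m/s; Re = 9.10×10^5; ε/D = 3.55×10^-6; f = 0.01188
h_f = f(L/D)V²/2g = 2.794 m
Total head H = z + h_f = 35.4 + 2.794 = 38.19 m
P_hyd = ρgQH = 995.8·9.81·0.225·38.19 = 83.95 kW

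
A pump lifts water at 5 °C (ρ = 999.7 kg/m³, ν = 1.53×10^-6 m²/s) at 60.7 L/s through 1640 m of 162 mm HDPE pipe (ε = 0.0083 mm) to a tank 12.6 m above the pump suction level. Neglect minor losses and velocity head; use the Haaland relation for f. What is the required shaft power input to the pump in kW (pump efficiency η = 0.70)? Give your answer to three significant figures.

V = 4Q/(πD²) = 2.945 m/s; Re = 3.12×10^5; ε/D = 5.12×10^-5; f = 0.01470
h_f = f(L/D)V²/2g = 65.78 m
Total head H = z + h_f = 12.6 + 65.78 = 78.38 m
P_hyd = ρgQH = 999.7·9.81·0.0607·78.38 = 46.66 kW
P_shaft = P_hyd/η = 46.66/0.70 = 66.65 kW

P_shaft ≈ 66.7 kW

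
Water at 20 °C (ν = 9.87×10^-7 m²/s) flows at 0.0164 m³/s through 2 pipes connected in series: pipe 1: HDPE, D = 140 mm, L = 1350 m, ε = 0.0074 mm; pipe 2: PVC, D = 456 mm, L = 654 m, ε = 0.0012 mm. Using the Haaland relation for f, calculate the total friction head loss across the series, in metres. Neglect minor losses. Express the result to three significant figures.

H ≈ 9.32 m

Pipe 1: V = 1.065 m/s, Re = 1.51×10^5, ε/D = 5.29×10^-5, f = 0.01667, h_1 = f(L/D)V²/2g = 9.301 m
Pipe 2: V = 0.1004 m/s, Re = 4.64×10^4, ε/D = 2.63×10^-6, f = 0.02107, h_2 = f(L/D)V²/2g = 0.01553 m
Series → Q common, losses add: H = Σh = 9.317 m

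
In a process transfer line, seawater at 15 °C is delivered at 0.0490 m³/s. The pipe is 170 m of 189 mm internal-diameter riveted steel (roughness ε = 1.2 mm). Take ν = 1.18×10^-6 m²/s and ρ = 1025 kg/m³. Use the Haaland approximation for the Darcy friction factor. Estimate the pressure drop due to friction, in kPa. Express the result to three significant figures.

V = 4Q/(πD²) = 4·0.0490/(π·0.189²) = 1.747 m/s
Re = VD/ν = 1.747·0.189/1.18×10^-6 = 2.80×10^5 → turbulent
ε/D = 1.2/189 = 0.00635
Haaland: f = 0.03302
h_f = f(L/D)V²/(2g) = 0.03302·(170/0.189)·1.747²/(2·9.81) = 4.618 m
Δp = ρg·h_f = 1025·9.81·4.618 = 46.43 kPa

Δp ≈ 46.4 kPa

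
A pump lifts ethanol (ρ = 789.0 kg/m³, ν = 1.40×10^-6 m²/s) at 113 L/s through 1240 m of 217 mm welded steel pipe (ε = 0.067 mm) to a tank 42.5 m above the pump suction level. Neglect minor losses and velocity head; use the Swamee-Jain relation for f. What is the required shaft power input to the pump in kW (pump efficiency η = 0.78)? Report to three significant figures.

P_shaft ≈ 98.0 kW

V = 4Q/(πD²) = 3.055 m/s; Re = 4.74×10^5; ε/D = 3.09×10^-4; f = 0.01650
h_f = f(L/D)V²/2g = 44.87 m
Total head H = z + h_f = 42.5 + 44.87 = 87.37 m
P_hyd = ρgQH = 789.0·9.81·0.113·87.37 = 76.42 kW
P_shaft = P_hyd/η = 76.42/0.78 = 97.97 kW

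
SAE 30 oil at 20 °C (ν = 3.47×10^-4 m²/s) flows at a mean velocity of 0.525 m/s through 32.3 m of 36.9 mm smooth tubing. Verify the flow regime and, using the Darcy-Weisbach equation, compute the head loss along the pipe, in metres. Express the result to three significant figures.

h_f ≈ 14.1 m

Re = VD/ν = 0.525·0.03690/3.47×10^-4 = 55.8 → laminar (Re < 2300)
f = 64/Re = 1.146
h_f = f(L/D)V²/(2g) = 1.146·(32.3/0.03690)·0.525²/(2·9.81) = 14.10 m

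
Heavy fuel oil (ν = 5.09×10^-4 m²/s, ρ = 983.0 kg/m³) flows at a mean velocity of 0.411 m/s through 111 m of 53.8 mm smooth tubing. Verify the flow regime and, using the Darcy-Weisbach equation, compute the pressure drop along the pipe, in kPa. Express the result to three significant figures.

Re = VD/ν = 0.411·0.05380/5.09×10^-4 = 43.4 → laminar (Re < 2300)
f = 64/Re = 1.473
h_f = f(L/D)V²/(2g) = 1.473·(111/0.05380)·0.411²/(2·9.81) = 26.17 m
Δp = ρg·h_f = 983.0·9.81·26.17 = 252.4 kPa

Δp ≈ 252 kPa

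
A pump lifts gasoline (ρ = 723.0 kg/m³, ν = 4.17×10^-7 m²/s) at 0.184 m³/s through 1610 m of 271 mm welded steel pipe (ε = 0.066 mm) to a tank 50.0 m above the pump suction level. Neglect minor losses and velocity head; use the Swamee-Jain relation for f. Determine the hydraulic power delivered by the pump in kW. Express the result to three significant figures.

P_hyd ≈ 125 kW

V = 4Q/(πD²) = 3.190 m/s; Re = 2.07×10^6; ε/D = 2.44×10^-4; f = 0.01480
h_f = f(L/D)V²/2g = 45.61 m
Total head H = z + h_f = 50.0 + 45.61 = 95.61 m
P_hyd = ρgQH = 723.0·9.81·0.184·95.61 = 124.8 kW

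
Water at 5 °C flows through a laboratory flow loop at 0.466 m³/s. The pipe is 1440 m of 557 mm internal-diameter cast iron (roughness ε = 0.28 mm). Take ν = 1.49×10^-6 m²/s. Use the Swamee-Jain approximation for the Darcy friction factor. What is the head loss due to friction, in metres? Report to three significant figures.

h_f ≈ 8.44 m

V = 4Q/(πD²) = 4·0.466/(π·0.557²) = 1.912 m/s
Re = VD/ν = 1.912·0.557/1.49×10^-6 = 7.15×10^5 → turbulent
ε/D = 0.28/557 = 5.03×10^-4
Swamee-Jain: f = 0.01752
h_f = f(L/D)V²/(2g) = 0.01752·(1440/0.557)·1.912²/(2·9.81) = 8.442 m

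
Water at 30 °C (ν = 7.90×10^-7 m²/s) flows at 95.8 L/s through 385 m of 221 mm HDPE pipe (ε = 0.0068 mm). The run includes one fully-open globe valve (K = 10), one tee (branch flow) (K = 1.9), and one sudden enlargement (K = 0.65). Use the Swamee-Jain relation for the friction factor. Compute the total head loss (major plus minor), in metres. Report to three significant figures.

V = 4Q/(πD²) = 2.497 m/s; V²/2g = 0.3179 m
Re = 6.99×10^5, ε/D = 3.08×10^-5 → f = 0.01292 (Swamee-Jain)
Major: h_f = f(L/D)·V²/2g = 0.01292·1742·0.3179 = 7.153 m
Minor: ΣK = 12.6; h_m = ΣK·V²/2g = 3.990 m
Total H_L = 7.153 + 3.990 = 11.14 m

H_L ≈ 11.1 m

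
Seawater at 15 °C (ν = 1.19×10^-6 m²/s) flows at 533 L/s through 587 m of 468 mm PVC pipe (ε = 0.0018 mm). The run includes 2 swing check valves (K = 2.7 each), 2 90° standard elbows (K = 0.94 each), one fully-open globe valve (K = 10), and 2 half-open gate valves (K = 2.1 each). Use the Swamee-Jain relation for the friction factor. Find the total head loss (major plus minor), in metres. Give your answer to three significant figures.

H_L ≈ 17.5 m

V = 4Q/(πD²) = 3.098 m/s; V²/2g = 0.4893 m
Re = 1.22×10^6, ε/D = 3.85×10^-6 → f = 0.01134 (Swamee-Jain)
Major: h_f = f(L/D)·V²/2g = 0.01134·1254·0.4893 = 6.960 m
Minor: ΣK = 21.5; h_m = ΣK·V²/2g = 10.51 m
Total H_L = 6.960 + 10.51 = 17.47 m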